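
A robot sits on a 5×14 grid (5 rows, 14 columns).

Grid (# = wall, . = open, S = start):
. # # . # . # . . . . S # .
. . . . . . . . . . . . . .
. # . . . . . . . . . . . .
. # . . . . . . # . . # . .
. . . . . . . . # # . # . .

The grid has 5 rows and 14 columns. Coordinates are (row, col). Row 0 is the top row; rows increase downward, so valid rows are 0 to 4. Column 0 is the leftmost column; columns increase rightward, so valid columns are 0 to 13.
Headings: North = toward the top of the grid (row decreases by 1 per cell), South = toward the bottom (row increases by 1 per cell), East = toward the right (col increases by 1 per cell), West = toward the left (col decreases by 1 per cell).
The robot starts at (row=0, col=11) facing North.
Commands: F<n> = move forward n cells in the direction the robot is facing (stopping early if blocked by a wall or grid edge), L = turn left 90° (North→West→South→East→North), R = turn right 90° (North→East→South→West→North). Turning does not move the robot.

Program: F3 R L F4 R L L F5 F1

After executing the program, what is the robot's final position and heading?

Answer: Final position: (row=0, col=7), facing West

Derivation:
Start: (row=0, col=11), facing North
  F3: move forward 0/3 (blocked), now at (row=0, col=11)
  R: turn right, now facing East
  L: turn left, now facing North
  F4: move forward 0/4 (blocked), now at (row=0, col=11)
  R: turn right, now facing East
  L: turn left, now facing North
  L: turn left, now facing West
  F5: move forward 4/5 (blocked), now at (row=0, col=7)
  F1: move forward 0/1 (blocked), now at (row=0, col=7)
Final: (row=0, col=7), facing West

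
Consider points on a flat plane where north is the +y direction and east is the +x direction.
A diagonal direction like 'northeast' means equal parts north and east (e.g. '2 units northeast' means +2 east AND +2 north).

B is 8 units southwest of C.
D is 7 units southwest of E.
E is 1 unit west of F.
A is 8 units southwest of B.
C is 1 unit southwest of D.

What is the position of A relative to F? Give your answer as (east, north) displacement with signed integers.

Place F at the origin (east=0, north=0).
  E is 1 unit west of F: delta (east=-1, north=+0); E at (east=-1, north=0).
  D is 7 units southwest of E: delta (east=-7, north=-7); D at (east=-8, north=-7).
  C is 1 unit southwest of D: delta (east=-1, north=-1); C at (east=-9, north=-8).
  B is 8 units southwest of C: delta (east=-8, north=-8); B at (east=-17, north=-16).
  A is 8 units southwest of B: delta (east=-8, north=-8); A at (east=-25, north=-24).
Therefore A relative to F: (east=-25, north=-24).

Answer: A is at (east=-25, north=-24) relative to F.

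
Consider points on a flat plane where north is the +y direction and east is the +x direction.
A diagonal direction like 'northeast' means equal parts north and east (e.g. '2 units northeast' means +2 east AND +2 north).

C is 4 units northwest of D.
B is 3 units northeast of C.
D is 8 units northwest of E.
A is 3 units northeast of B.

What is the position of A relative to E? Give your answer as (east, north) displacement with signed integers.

Place E at the origin (east=0, north=0).
  D is 8 units northwest of E: delta (east=-8, north=+8); D at (east=-8, north=8).
  C is 4 units northwest of D: delta (east=-4, north=+4); C at (east=-12, north=12).
  B is 3 units northeast of C: delta (east=+3, north=+3); B at (east=-9, north=15).
  A is 3 units northeast of B: delta (east=+3, north=+3); A at (east=-6, north=18).
Therefore A relative to E: (east=-6, north=18).

Answer: A is at (east=-6, north=18) relative to E.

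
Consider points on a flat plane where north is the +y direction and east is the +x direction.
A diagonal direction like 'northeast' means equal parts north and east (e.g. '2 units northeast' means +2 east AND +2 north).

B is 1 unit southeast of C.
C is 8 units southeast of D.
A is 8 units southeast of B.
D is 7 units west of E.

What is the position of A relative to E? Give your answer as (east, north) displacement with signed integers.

Answer: A is at (east=10, north=-17) relative to E.

Derivation:
Place E at the origin (east=0, north=0).
  D is 7 units west of E: delta (east=-7, north=+0); D at (east=-7, north=0).
  C is 8 units southeast of D: delta (east=+8, north=-8); C at (east=1, north=-8).
  B is 1 unit southeast of C: delta (east=+1, north=-1); B at (east=2, north=-9).
  A is 8 units southeast of B: delta (east=+8, north=-8); A at (east=10, north=-17).
Therefore A relative to E: (east=10, north=-17).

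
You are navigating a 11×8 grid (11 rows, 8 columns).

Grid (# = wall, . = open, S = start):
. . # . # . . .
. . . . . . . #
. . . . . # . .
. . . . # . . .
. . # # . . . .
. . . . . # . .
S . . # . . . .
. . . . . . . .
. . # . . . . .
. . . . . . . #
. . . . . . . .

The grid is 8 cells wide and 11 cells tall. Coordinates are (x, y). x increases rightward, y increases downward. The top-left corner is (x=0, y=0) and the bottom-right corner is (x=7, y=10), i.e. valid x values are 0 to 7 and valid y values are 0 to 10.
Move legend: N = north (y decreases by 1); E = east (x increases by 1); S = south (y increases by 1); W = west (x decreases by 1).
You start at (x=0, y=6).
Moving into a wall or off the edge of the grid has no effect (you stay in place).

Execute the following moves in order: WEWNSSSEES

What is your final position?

Answer: Final position: (x=1, y=9)

Derivation:
Start: (x=0, y=6)
  W (west): blocked, stay at (x=0, y=6)
  E (east): (x=0, y=6) -> (x=1, y=6)
  W (west): (x=1, y=6) -> (x=0, y=6)
  N (north): (x=0, y=6) -> (x=0, y=5)
  S (south): (x=0, y=5) -> (x=0, y=6)
  S (south): (x=0, y=6) -> (x=0, y=7)
  S (south): (x=0, y=7) -> (x=0, y=8)
  E (east): (x=0, y=8) -> (x=1, y=8)
  E (east): blocked, stay at (x=1, y=8)
  S (south): (x=1, y=8) -> (x=1, y=9)
Final: (x=1, y=9)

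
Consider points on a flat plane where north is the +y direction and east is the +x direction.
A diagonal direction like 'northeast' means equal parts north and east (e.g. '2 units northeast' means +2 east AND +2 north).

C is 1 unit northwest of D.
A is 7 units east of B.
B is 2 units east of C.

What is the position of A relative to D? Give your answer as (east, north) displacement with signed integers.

Answer: A is at (east=8, north=1) relative to D.

Derivation:
Place D at the origin (east=0, north=0).
  C is 1 unit northwest of D: delta (east=-1, north=+1); C at (east=-1, north=1).
  B is 2 units east of C: delta (east=+2, north=+0); B at (east=1, north=1).
  A is 7 units east of B: delta (east=+7, north=+0); A at (east=8, north=1).
Therefore A relative to D: (east=8, north=1).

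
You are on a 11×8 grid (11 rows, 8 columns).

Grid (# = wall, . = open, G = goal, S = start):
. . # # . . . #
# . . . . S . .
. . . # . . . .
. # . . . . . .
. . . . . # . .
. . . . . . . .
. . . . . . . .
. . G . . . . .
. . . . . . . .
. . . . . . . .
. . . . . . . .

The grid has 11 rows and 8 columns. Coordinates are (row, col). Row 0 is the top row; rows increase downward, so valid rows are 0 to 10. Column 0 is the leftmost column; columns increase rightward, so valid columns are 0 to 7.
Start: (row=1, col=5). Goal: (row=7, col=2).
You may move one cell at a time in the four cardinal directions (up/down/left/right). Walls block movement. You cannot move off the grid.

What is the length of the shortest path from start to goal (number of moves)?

BFS from (row=1, col=5) until reaching (row=7, col=2):
  Distance 0: (row=1, col=5)
  Distance 1: (row=0, col=5), (row=1, col=4), (row=1, col=6), (row=2, col=5)
  Distance 2: (row=0, col=4), (row=0, col=6), (row=1, col=3), (row=1, col=7), (row=2, col=4), (row=2, col=6), (row=3, col=5)
  Distance 3: (row=1, col=2), (row=2, col=7), (row=3, col=4), (row=3, col=6)
  Distance 4: (row=1, col=1), (row=2, col=2), (row=3, col=3), (row=3, col=7), (row=4, col=4), (row=4, col=6)
  Distance 5: (row=0, col=1), (row=2, col=1), (row=3, col=2), (row=4, col=3), (row=4, col=7), (row=5, col=4), (row=5, col=6)
  Distance 6: (row=0, col=0), (row=2, col=0), (row=4, col=2), (row=5, col=3), (row=5, col=5), (row=5, col=7), (row=6, col=4), (row=6, col=6)
  Distance 7: (row=3, col=0), (row=4, col=1), (row=5, col=2), (row=6, col=3), (row=6, col=5), (row=6, col=7), (row=7, col=4), (row=7, col=6)
  Distance 8: (row=4, col=0), (row=5, col=1), (row=6, col=2), (row=7, col=3), (row=7, col=5), (row=7, col=7), (row=8, col=4), (row=8, col=6)
  Distance 9: (row=5, col=0), (row=6, col=1), (row=7, col=2), (row=8, col=3), (row=8, col=5), (row=8, col=7), (row=9, col=4), (row=9, col=6)  <- goal reached here
One shortest path (9 moves): (row=1, col=5) -> (row=1, col=4) -> (row=1, col=3) -> (row=1, col=2) -> (row=2, col=2) -> (row=3, col=2) -> (row=4, col=2) -> (row=5, col=2) -> (row=6, col=2) -> (row=7, col=2)

Answer: Shortest path length: 9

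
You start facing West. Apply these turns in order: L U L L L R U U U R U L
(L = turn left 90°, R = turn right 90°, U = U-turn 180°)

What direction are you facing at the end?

Start: West
  L (left (90° counter-clockwise)) -> South
  U (U-turn (180°)) -> North
  L (left (90° counter-clockwise)) -> West
  L (left (90° counter-clockwise)) -> South
  L (left (90° counter-clockwise)) -> East
  R (right (90° clockwise)) -> South
  U (U-turn (180°)) -> North
  U (U-turn (180°)) -> South
  U (U-turn (180°)) -> North
  R (right (90° clockwise)) -> East
  U (U-turn (180°)) -> West
  L (left (90° counter-clockwise)) -> South
Final: South

Answer: Final heading: South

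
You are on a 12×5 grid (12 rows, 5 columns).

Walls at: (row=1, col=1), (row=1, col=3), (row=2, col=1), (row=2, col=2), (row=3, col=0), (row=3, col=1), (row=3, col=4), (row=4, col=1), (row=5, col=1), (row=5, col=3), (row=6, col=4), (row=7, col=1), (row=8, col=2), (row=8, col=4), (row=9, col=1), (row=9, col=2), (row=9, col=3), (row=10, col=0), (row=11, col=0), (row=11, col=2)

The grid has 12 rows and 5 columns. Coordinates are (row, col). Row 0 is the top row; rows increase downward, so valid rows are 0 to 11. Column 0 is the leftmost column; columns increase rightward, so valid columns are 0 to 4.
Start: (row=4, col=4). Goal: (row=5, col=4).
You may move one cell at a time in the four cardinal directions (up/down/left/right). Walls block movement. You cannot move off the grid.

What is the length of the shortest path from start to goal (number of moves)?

BFS from (row=4, col=4) until reaching (row=5, col=4):
  Distance 0: (row=4, col=4)
  Distance 1: (row=4, col=3), (row=5, col=4)  <- goal reached here
One shortest path (1 moves): (row=4, col=4) -> (row=5, col=4)

Answer: Shortest path length: 1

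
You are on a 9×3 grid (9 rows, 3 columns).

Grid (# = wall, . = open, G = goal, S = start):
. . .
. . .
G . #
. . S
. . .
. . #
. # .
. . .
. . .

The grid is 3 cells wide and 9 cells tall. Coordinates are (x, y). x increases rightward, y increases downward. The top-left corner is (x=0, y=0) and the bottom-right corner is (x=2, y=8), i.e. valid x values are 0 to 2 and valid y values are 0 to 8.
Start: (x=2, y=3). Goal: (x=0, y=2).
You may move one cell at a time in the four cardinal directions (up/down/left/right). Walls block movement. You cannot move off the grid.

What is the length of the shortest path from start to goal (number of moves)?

Answer: Shortest path length: 3

Derivation:
BFS from (x=2, y=3) until reaching (x=0, y=2):
  Distance 0: (x=2, y=3)
  Distance 1: (x=1, y=3), (x=2, y=4)
  Distance 2: (x=1, y=2), (x=0, y=3), (x=1, y=4)
  Distance 3: (x=1, y=1), (x=0, y=2), (x=0, y=4), (x=1, y=5)  <- goal reached here
One shortest path (3 moves): (x=2, y=3) -> (x=1, y=3) -> (x=0, y=3) -> (x=0, y=2)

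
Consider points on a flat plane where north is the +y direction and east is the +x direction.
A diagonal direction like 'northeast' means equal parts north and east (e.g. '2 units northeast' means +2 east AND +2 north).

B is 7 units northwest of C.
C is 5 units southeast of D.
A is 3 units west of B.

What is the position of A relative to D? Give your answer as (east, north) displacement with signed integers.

Answer: A is at (east=-5, north=2) relative to D.

Derivation:
Place D at the origin (east=0, north=0).
  C is 5 units southeast of D: delta (east=+5, north=-5); C at (east=5, north=-5).
  B is 7 units northwest of C: delta (east=-7, north=+7); B at (east=-2, north=2).
  A is 3 units west of B: delta (east=-3, north=+0); A at (east=-5, north=2).
Therefore A relative to D: (east=-5, north=2).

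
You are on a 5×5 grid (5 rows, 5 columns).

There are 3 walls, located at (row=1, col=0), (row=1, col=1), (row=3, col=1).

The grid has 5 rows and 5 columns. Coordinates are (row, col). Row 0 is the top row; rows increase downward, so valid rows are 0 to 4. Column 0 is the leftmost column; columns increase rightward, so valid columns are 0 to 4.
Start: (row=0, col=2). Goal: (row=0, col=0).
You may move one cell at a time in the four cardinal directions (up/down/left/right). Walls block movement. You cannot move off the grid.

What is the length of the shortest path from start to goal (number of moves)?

BFS from (row=0, col=2) until reaching (row=0, col=0):
  Distance 0: (row=0, col=2)
  Distance 1: (row=0, col=1), (row=0, col=3), (row=1, col=2)
  Distance 2: (row=0, col=0), (row=0, col=4), (row=1, col=3), (row=2, col=2)  <- goal reached here
One shortest path (2 moves): (row=0, col=2) -> (row=0, col=1) -> (row=0, col=0)

Answer: Shortest path length: 2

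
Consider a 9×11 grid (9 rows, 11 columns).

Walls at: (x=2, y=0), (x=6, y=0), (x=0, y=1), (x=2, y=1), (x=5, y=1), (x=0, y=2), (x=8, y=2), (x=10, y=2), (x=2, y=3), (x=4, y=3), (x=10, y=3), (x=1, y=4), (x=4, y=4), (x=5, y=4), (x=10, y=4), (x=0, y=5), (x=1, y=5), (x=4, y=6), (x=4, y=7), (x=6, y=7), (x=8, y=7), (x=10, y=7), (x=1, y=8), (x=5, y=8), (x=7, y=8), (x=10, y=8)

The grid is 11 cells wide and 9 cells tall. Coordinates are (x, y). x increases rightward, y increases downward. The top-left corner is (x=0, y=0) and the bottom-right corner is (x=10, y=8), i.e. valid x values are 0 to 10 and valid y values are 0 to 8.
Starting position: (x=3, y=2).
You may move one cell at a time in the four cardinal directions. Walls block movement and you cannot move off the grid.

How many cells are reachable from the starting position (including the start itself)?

Answer: Reachable cells: 72

Derivation:
BFS flood-fill from (x=3, y=2):
  Distance 0: (x=3, y=2)
  Distance 1: (x=3, y=1), (x=2, y=2), (x=4, y=2), (x=3, y=3)
  Distance 2: (x=3, y=0), (x=4, y=1), (x=1, y=2), (x=5, y=2), (x=3, y=4)
  Distance 3: (x=4, y=0), (x=1, y=1), (x=6, y=2), (x=1, y=3), (x=5, y=3), (x=2, y=4), (x=3, y=5)
  Distance 4: (x=1, y=0), (x=5, y=0), (x=6, y=1), (x=7, y=2), (x=0, y=3), (x=6, y=3), (x=2, y=5), (x=4, y=5), (x=3, y=6)
  Distance 5: (x=0, y=0), (x=7, y=1), (x=7, y=3), (x=0, y=4), (x=6, y=4), (x=5, y=5), (x=2, y=6), (x=3, y=7)
  Distance 6: (x=7, y=0), (x=8, y=1), (x=8, y=3), (x=7, y=4), (x=6, y=5), (x=1, y=6), (x=5, y=6), (x=2, y=7), (x=3, y=8)
  Distance 7: (x=8, y=0), (x=9, y=1), (x=9, y=3), (x=8, y=4), (x=7, y=5), (x=0, y=6), (x=6, y=6), (x=1, y=7), (x=5, y=7), (x=2, y=8), (x=4, y=8)
  Distance 8: (x=9, y=0), (x=10, y=1), (x=9, y=2), (x=9, y=4), (x=8, y=5), (x=7, y=6), (x=0, y=7)
  Distance 9: (x=10, y=0), (x=9, y=5), (x=8, y=6), (x=7, y=7), (x=0, y=8)
  Distance 10: (x=10, y=5), (x=9, y=6)
  Distance 11: (x=10, y=6), (x=9, y=7)
  Distance 12: (x=9, y=8)
  Distance 13: (x=8, y=8)
Total reachable: 72 (grid has 73 open cells total)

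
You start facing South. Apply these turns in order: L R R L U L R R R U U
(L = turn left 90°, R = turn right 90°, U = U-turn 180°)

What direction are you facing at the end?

Start: South
  L (left (90° counter-clockwise)) -> East
  R (right (90° clockwise)) -> South
  R (right (90° clockwise)) -> West
  L (left (90° counter-clockwise)) -> South
  U (U-turn (180°)) -> North
  L (left (90° counter-clockwise)) -> West
  R (right (90° clockwise)) -> North
  R (right (90° clockwise)) -> East
  R (right (90° clockwise)) -> South
  U (U-turn (180°)) -> North
  U (U-turn (180°)) -> South
Final: South

Answer: Final heading: South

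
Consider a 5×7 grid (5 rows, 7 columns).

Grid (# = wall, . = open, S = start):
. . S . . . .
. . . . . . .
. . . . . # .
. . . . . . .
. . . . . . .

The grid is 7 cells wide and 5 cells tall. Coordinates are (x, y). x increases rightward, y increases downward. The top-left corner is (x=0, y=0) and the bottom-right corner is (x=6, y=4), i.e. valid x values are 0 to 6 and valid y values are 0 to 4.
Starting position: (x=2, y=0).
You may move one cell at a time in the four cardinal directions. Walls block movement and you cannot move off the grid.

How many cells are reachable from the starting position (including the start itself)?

Answer: Reachable cells: 34

Derivation:
BFS flood-fill from (x=2, y=0):
  Distance 0: (x=2, y=0)
  Distance 1: (x=1, y=0), (x=3, y=0), (x=2, y=1)
  Distance 2: (x=0, y=0), (x=4, y=0), (x=1, y=1), (x=3, y=1), (x=2, y=2)
  Distance 3: (x=5, y=0), (x=0, y=1), (x=4, y=1), (x=1, y=2), (x=3, y=2), (x=2, y=3)
  Distance 4: (x=6, y=0), (x=5, y=1), (x=0, y=2), (x=4, y=2), (x=1, y=3), (x=3, y=3), (x=2, y=4)
  Distance 5: (x=6, y=1), (x=0, y=3), (x=4, y=3), (x=1, y=4), (x=3, y=4)
  Distance 6: (x=6, y=2), (x=5, y=3), (x=0, y=4), (x=4, y=4)
  Distance 7: (x=6, y=3), (x=5, y=4)
  Distance 8: (x=6, y=4)
Total reachable: 34 (grid has 34 open cells total)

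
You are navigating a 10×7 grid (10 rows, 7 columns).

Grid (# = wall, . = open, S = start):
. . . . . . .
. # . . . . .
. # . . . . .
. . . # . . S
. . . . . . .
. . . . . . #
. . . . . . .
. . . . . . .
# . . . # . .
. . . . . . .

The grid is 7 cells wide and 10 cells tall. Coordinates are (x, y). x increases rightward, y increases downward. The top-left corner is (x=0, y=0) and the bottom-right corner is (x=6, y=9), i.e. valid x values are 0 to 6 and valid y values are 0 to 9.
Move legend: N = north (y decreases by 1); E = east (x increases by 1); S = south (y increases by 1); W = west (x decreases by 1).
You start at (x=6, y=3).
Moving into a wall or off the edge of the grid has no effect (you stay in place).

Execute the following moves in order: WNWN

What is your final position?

Answer: Final position: (x=4, y=1)

Derivation:
Start: (x=6, y=3)
  W (west): (x=6, y=3) -> (x=5, y=3)
  N (north): (x=5, y=3) -> (x=5, y=2)
  W (west): (x=5, y=2) -> (x=4, y=2)
  N (north): (x=4, y=2) -> (x=4, y=1)
Final: (x=4, y=1)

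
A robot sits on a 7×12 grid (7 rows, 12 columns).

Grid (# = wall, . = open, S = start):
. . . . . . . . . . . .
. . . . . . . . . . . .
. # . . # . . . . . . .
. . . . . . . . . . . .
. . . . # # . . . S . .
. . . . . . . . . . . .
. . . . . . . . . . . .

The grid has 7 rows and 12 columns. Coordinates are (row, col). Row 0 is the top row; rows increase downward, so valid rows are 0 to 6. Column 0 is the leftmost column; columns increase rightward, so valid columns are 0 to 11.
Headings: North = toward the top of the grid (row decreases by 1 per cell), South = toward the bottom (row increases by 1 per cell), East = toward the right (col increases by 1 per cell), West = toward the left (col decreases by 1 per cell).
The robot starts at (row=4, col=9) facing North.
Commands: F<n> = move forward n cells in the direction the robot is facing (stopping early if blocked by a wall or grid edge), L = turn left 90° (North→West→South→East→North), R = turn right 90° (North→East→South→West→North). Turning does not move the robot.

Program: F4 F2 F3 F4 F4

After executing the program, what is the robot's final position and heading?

Start: (row=4, col=9), facing North
  F4: move forward 4, now at (row=0, col=9)
  F2: move forward 0/2 (blocked), now at (row=0, col=9)
  F3: move forward 0/3 (blocked), now at (row=0, col=9)
  F4: move forward 0/4 (blocked), now at (row=0, col=9)
  F4: move forward 0/4 (blocked), now at (row=0, col=9)
Final: (row=0, col=9), facing North

Answer: Final position: (row=0, col=9), facing North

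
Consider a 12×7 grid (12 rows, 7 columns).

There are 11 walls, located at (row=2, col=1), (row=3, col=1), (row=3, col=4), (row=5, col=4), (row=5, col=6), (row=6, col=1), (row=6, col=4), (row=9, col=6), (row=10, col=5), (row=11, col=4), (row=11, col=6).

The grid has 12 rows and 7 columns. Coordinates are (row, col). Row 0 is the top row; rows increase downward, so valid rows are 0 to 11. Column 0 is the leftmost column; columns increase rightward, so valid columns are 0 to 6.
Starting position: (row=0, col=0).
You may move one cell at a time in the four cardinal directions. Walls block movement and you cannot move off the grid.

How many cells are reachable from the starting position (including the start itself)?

Answer: Reachable cells: 71

Derivation:
BFS flood-fill from (row=0, col=0):
  Distance 0: (row=0, col=0)
  Distance 1: (row=0, col=1), (row=1, col=0)
  Distance 2: (row=0, col=2), (row=1, col=1), (row=2, col=0)
  Distance 3: (row=0, col=3), (row=1, col=2), (row=3, col=0)
  Distance 4: (row=0, col=4), (row=1, col=3), (row=2, col=2), (row=4, col=0)
  Distance 5: (row=0, col=5), (row=1, col=4), (row=2, col=3), (row=3, col=2), (row=4, col=1), (row=5, col=0)
  Distance 6: (row=0, col=6), (row=1, col=5), (row=2, col=4), (row=3, col=3), (row=4, col=2), (row=5, col=1), (row=6, col=0)
  Distance 7: (row=1, col=6), (row=2, col=5), (row=4, col=3), (row=5, col=2), (row=7, col=0)
  Distance 8: (row=2, col=6), (row=3, col=5), (row=4, col=4), (row=5, col=3), (row=6, col=2), (row=7, col=1), (row=8, col=0)
  Distance 9: (row=3, col=6), (row=4, col=5), (row=6, col=3), (row=7, col=2), (row=8, col=1), (row=9, col=0)
  Distance 10: (row=4, col=6), (row=5, col=5), (row=7, col=3), (row=8, col=2), (row=9, col=1), (row=10, col=0)
  Distance 11: (row=6, col=5), (row=7, col=4), (row=8, col=3), (row=9, col=2), (row=10, col=1), (row=11, col=0)
  Distance 12: (row=6, col=6), (row=7, col=5), (row=8, col=4), (row=9, col=3), (row=10, col=2), (row=11, col=1)
  Distance 13: (row=7, col=6), (row=8, col=5), (row=9, col=4), (row=10, col=3), (row=11, col=2)
  Distance 14: (row=8, col=6), (row=9, col=5), (row=10, col=4), (row=11, col=3)
Total reachable: 71 (grid has 73 open cells total)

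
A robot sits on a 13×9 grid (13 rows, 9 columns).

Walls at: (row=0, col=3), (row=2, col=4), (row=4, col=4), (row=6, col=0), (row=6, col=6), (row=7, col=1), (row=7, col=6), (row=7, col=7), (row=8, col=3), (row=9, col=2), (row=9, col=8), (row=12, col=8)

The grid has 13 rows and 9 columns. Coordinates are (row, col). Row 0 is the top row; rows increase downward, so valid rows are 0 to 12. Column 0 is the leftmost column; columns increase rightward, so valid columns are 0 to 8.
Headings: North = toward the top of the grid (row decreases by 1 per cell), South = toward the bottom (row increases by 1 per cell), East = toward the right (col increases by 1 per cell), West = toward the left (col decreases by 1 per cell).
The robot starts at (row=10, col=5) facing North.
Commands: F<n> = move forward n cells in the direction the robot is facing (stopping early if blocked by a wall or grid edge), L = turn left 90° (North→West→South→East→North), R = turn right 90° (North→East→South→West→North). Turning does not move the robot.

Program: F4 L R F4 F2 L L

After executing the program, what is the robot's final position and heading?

Start: (row=10, col=5), facing North
  F4: move forward 4, now at (row=6, col=5)
  L: turn left, now facing West
  R: turn right, now facing North
  F4: move forward 4, now at (row=2, col=5)
  F2: move forward 2, now at (row=0, col=5)
  L: turn left, now facing West
  L: turn left, now facing South
Final: (row=0, col=5), facing South

Answer: Final position: (row=0, col=5), facing South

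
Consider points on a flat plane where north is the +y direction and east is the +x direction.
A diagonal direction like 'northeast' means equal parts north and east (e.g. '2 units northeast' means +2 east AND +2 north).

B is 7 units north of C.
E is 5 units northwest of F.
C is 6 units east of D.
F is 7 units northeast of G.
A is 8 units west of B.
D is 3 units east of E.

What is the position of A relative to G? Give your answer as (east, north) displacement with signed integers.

Answer: A is at (east=3, north=19) relative to G.

Derivation:
Place G at the origin (east=0, north=0).
  F is 7 units northeast of G: delta (east=+7, north=+7); F at (east=7, north=7).
  E is 5 units northwest of F: delta (east=-5, north=+5); E at (east=2, north=12).
  D is 3 units east of E: delta (east=+3, north=+0); D at (east=5, north=12).
  C is 6 units east of D: delta (east=+6, north=+0); C at (east=11, north=12).
  B is 7 units north of C: delta (east=+0, north=+7); B at (east=11, north=19).
  A is 8 units west of B: delta (east=-8, north=+0); A at (east=3, north=19).
Therefore A relative to G: (east=3, north=19).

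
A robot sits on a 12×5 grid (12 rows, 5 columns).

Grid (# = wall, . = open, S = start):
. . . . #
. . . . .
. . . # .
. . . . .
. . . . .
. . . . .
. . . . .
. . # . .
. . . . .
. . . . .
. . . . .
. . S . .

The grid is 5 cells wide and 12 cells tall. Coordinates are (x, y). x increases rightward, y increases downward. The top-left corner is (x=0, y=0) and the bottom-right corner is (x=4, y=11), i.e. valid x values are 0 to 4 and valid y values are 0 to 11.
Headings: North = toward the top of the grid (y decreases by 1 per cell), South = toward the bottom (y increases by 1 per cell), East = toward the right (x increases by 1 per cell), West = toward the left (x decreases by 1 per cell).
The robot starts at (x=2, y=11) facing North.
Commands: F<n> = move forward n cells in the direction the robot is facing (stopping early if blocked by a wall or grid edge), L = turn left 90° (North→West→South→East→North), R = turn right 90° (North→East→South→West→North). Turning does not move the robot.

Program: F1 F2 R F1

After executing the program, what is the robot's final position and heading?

Answer: Final position: (x=3, y=8), facing East

Derivation:
Start: (x=2, y=11), facing North
  F1: move forward 1, now at (x=2, y=10)
  F2: move forward 2, now at (x=2, y=8)
  R: turn right, now facing East
  F1: move forward 1, now at (x=3, y=8)
Final: (x=3, y=8), facing East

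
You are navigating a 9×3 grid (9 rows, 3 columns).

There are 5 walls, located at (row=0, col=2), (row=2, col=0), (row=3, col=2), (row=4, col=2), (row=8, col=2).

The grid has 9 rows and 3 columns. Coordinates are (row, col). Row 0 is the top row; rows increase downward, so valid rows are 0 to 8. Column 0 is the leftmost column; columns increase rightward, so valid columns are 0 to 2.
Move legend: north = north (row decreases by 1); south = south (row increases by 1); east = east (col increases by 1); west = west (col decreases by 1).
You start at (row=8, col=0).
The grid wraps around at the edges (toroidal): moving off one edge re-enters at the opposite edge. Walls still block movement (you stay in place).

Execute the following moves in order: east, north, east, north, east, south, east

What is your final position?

Answer: Final position: (row=7, col=1)

Derivation:
Start: (row=8, col=0)
  east (east): (row=8, col=0) -> (row=8, col=1)
  north (north): (row=8, col=1) -> (row=7, col=1)
  east (east): (row=7, col=1) -> (row=7, col=2)
  north (north): (row=7, col=2) -> (row=6, col=2)
  east (east): (row=6, col=2) -> (row=6, col=0)
  south (south): (row=6, col=0) -> (row=7, col=0)
  east (east): (row=7, col=0) -> (row=7, col=1)
Final: (row=7, col=1)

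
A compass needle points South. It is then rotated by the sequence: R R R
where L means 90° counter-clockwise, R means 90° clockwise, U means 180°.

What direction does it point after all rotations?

Answer: Final heading: East

Derivation:
Start: South
  R (right (90° clockwise)) -> West
  R (right (90° clockwise)) -> North
  R (right (90° clockwise)) -> East
Final: East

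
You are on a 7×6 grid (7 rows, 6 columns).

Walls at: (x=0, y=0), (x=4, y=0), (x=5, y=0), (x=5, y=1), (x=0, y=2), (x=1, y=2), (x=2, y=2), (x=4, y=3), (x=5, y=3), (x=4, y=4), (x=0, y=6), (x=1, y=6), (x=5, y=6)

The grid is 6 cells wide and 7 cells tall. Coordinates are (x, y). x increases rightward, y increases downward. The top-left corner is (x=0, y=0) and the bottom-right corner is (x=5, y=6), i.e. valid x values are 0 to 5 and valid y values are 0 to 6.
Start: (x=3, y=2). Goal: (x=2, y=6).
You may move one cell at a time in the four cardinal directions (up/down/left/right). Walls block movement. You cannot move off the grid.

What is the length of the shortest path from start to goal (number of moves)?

BFS from (x=3, y=2) until reaching (x=2, y=6):
  Distance 0: (x=3, y=2)
  Distance 1: (x=3, y=1), (x=4, y=2), (x=3, y=3)
  Distance 2: (x=3, y=0), (x=2, y=1), (x=4, y=1), (x=5, y=2), (x=2, y=3), (x=3, y=4)
  Distance 3: (x=2, y=0), (x=1, y=1), (x=1, y=3), (x=2, y=4), (x=3, y=5)
  Distance 4: (x=1, y=0), (x=0, y=1), (x=0, y=3), (x=1, y=4), (x=2, y=5), (x=4, y=5), (x=3, y=6)
  Distance 5: (x=0, y=4), (x=1, y=5), (x=5, y=5), (x=2, y=6), (x=4, y=6)  <- goal reached here
One shortest path (5 moves): (x=3, y=2) -> (x=3, y=3) -> (x=2, y=3) -> (x=2, y=4) -> (x=2, y=5) -> (x=2, y=6)

Answer: Shortest path length: 5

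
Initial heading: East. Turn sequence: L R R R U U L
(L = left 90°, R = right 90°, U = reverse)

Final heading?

Start: East
  L (left (90° counter-clockwise)) -> North
  R (right (90° clockwise)) -> East
  R (right (90° clockwise)) -> South
  R (right (90° clockwise)) -> West
  U (U-turn (180°)) -> East
  U (U-turn (180°)) -> West
  L (left (90° counter-clockwise)) -> South
Final: South

Answer: Final heading: South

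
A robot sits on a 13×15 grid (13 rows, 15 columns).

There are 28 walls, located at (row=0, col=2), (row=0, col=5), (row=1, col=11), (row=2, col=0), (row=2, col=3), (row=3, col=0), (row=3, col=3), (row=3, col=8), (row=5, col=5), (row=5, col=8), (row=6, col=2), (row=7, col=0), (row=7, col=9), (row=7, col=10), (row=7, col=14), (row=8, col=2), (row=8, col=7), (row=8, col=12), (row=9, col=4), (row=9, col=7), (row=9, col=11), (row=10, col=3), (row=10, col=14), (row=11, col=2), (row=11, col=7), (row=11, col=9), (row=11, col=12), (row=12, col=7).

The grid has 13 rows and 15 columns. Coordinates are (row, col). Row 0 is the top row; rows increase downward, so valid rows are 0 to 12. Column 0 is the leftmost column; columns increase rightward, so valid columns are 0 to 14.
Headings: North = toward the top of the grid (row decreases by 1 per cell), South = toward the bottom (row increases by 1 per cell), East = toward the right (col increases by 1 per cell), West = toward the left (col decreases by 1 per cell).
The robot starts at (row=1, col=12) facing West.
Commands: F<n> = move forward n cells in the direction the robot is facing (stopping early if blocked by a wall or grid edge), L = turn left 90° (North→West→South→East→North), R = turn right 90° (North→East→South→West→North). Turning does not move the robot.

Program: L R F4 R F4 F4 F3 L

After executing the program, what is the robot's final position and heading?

Start: (row=1, col=12), facing West
  L: turn left, now facing South
  R: turn right, now facing West
  F4: move forward 0/4 (blocked), now at (row=1, col=12)
  R: turn right, now facing North
  F4: move forward 1/4 (blocked), now at (row=0, col=12)
  F4: move forward 0/4 (blocked), now at (row=0, col=12)
  F3: move forward 0/3 (blocked), now at (row=0, col=12)
  L: turn left, now facing West
Final: (row=0, col=12), facing West

Answer: Final position: (row=0, col=12), facing West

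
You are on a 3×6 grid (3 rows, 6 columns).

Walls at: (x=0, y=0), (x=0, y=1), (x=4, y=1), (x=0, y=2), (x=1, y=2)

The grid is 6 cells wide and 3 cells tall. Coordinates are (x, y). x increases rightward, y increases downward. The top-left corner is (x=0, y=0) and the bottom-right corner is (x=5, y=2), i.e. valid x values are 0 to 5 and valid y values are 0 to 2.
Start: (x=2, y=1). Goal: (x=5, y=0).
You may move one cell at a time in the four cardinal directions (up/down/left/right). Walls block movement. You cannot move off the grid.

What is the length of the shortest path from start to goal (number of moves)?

Answer: Shortest path length: 4

Derivation:
BFS from (x=2, y=1) until reaching (x=5, y=0):
  Distance 0: (x=2, y=1)
  Distance 1: (x=2, y=0), (x=1, y=1), (x=3, y=1), (x=2, y=2)
  Distance 2: (x=1, y=0), (x=3, y=0), (x=3, y=2)
  Distance 3: (x=4, y=0), (x=4, y=2)
  Distance 4: (x=5, y=0), (x=5, y=2)  <- goal reached here
One shortest path (4 moves): (x=2, y=1) -> (x=3, y=1) -> (x=3, y=0) -> (x=4, y=0) -> (x=5, y=0)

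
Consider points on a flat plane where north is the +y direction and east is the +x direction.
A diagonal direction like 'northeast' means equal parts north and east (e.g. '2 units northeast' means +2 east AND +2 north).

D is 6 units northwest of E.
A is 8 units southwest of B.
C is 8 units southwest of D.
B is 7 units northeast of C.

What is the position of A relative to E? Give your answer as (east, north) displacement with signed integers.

Place E at the origin (east=0, north=0).
  D is 6 units northwest of E: delta (east=-6, north=+6); D at (east=-6, north=6).
  C is 8 units southwest of D: delta (east=-8, north=-8); C at (east=-14, north=-2).
  B is 7 units northeast of C: delta (east=+7, north=+7); B at (east=-7, north=5).
  A is 8 units southwest of B: delta (east=-8, north=-8); A at (east=-15, north=-3).
Therefore A relative to E: (east=-15, north=-3).

Answer: A is at (east=-15, north=-3) relative to E.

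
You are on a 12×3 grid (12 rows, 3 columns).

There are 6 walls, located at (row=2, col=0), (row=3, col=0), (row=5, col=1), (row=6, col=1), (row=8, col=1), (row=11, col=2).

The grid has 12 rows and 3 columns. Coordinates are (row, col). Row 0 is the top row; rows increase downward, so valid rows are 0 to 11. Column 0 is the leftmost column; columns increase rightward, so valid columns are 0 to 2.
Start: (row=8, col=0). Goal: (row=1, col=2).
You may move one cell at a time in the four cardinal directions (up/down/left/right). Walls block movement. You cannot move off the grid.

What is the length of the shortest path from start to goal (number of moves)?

BFS from (row=8, col=0) until reaching (row=1, col=2):
  Distance 0: (row=8, col=0)
  Distance 1: (row=7, col=0), (row=9, col=0)
  Distance 2: (row=6, col=0), (row=7, col=1), (row=9, col=1), (row=10, col=0)
  Distance 3: (row=5, col=0), (row=7, col=2), (row=9, col=2), (row=10, col=1), (row=11, col=0)
  Distance 4: (row=4, col=0), (row=6, col=2), (row=8, col=2), (row=10, col=2), (row=11, col=1)
  Distance 5: (row=4, col=1), (row=5, col=2)
  Distance 6: (row=3, col=1), (row=4, col=2)
  Distance 7: (row=2, col=1), (row=3, col=2)
  Distance 8: (row=1, col=1), (row=2, col=2)
  Distance 9: (row=0, col=1), (row=1, col=0), (row=1, col=2)  <- goal reached here
One shortest path (9 moves): (row=8, col=0) -> (row=7, col=0) -> (row=7, col=1) -> (row=7, col=2) -> (row=6, col=2) -> (row=5, col=2) -> (row=4, col=2) -> (row=3, col=2) -> (row=2, col=2) -> (row=1, col=2)

Answer: Shortest path length: 9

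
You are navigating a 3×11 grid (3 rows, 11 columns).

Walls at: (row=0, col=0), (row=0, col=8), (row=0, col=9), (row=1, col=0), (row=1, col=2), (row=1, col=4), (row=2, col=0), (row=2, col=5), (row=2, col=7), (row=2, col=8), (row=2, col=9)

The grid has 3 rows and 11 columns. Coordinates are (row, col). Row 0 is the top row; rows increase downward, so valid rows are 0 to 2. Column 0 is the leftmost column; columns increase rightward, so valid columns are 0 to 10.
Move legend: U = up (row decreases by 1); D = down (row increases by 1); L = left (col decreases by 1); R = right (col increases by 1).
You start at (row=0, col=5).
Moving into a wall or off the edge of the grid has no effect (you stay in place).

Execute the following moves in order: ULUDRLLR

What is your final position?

Start: (row=0, col=5)
  U (up): blocked, stay at (row=0, col=5)
  L (left): (row=0, col=5) -> (row=0, col=4)
  U (up): blocked, stay at (row=0, col=4)
  D (down): blocked, stay at (row=0, col=4)
  R (right): (row=0, col=4) -> (row=0, col=5)
  L (left): (row=0, col=5) -> (row=0, col=4)
  L (left): (row=0, col=4) -> (row=0, col=3)
  R (right): (row=0, col=3) -> (row=0, col=4)
Final: (row=0, col=4)

Answer: Final position: (row=0, col=4)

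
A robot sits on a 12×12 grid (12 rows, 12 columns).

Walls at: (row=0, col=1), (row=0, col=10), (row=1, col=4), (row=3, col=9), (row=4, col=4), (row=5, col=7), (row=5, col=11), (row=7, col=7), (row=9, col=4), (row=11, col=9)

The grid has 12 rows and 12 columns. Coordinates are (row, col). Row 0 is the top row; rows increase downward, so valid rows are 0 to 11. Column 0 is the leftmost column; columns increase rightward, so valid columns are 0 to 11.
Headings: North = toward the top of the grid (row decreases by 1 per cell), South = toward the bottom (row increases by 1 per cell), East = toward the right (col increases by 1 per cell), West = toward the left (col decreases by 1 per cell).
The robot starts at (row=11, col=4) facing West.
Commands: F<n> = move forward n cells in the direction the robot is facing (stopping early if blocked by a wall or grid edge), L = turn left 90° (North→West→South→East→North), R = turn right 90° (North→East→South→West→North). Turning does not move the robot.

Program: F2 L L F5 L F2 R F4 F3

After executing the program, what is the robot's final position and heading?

Start: (row=11, col=4), facing West
  F2: move forward 2, now at (row=11, col=2)
  L: turn left, now facing South
  L: turn left, now facing East
  F5: move forward 5, now at (row=11, col=7)
  L: turn left, now facing North
  F2: move forward 2, now at (row=9, col=7)
  R: turn right, now facing East
  F4: move forward 4, now at (row=9, col=11)
  F3: move forward 0/3 (blocked), now at (row=9, col=11)
Final: (row=9, col=11), facing East

Answer: Final position: (row=9, col=11), facing East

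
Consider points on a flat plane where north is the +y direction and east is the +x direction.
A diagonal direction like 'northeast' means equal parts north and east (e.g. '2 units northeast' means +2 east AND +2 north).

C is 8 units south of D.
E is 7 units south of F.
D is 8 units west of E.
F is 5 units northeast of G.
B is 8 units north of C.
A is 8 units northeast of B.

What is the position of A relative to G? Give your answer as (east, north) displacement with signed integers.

Place G at the origin (east=0, north=0).
  F is 5 units northeast of G: delta (east=+5, north=+5); F at (east=5, north=5).
  E is 7 units south of F: delta (east=+0, north=-7); E at (east=5, north=-2).
  D is 8 units west of E: delta (east=-8, north=+0); D at (east=-3, north=-2).
  C is 8 units south of D: delta (east=+0, north=-8); C at (east=-3, north=-10).
  B is 8 units north of C: delta (east=+0, north=+8); B at (east=-3, north=-2).
  A is 8 units northeast of B: delta (east=+8, north=+8); A at (east=5, north=6).
Therefore A relative to G: (east=5, north=6).

Answer: A is at (east=5, north=6) relative to G.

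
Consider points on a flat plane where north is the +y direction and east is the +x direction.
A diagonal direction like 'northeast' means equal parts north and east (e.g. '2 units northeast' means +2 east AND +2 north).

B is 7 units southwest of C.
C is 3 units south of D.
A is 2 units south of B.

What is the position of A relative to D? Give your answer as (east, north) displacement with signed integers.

Answer: A is at (east=-7, north=-12) relative to D.

Derivation:
Place D at the origin (east=0, north=0).
  C is 3 units south of D: delta (east=+0, north=-3); C at (east=0, north=-3).
  B is 7 units southwest of C: delta (east=-7, north=-7); B at (east=-7, north=-10).
  A is 2 units south of B: delta (east=+0, north=-2); A at (east=-7, north=-12).
Therefore A relative to D: (east=-7, north=-12).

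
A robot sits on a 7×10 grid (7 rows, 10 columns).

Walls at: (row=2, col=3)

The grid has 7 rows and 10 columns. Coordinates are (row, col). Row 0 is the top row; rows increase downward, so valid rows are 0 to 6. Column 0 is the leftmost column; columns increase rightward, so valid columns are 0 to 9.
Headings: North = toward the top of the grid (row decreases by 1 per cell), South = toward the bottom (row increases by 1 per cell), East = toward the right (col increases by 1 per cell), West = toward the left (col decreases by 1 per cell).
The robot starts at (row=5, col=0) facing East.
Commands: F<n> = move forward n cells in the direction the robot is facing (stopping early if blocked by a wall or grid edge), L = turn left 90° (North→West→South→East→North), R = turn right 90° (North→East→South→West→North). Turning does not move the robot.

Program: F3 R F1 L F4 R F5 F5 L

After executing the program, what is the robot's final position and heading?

Start: (row=5, col=0), facing East
  F3: move forward 3, now at (row=5, col=3)
  R: turn right, now facing South
  F1: move forward 1, now at (row=6, col=3)
  L: turn left, now facing East
  F4: move forward 4, now at (row=6, col=7)
  R: turn right, now facing South
  F5: move forward 0/5 (blocked), now at (row=6, col=7)
  F5: move forward 0/5 (blocked), now at (row=6, col=7)
  L: turn left, now facing East
Final: (row=6, col=7), facing East

Answer: Final position: (row=6, col=7), facing East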